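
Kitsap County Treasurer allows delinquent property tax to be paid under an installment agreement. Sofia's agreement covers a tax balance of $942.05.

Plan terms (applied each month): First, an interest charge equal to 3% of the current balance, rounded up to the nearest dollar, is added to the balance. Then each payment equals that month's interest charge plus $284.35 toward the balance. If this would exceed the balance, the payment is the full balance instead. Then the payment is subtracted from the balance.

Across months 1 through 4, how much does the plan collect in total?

$1,006.05

# | Opening | Interest | Payment | End bal
1 | $942.05 | $29.00 | $313.35 | $657.70
2 | $657.70 | $20.00 | $304.35 | $373.35
3 | $373.35 | $12.00 | $296.35 | $89.00
4 | $89.00 | $3.00 | $92.00 | $0.00
Total paid: $1,006.05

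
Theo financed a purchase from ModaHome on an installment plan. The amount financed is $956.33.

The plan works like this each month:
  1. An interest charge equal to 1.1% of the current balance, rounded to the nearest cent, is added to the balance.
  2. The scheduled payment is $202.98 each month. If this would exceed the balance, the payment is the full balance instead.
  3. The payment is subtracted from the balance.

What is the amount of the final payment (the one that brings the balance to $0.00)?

Month 1: $956.33 +$10.52 interest = $966.85; pay $202.98 → $763.87
Month 2: $763.87 +$8.40 interest = $772.27; pay $202.98 → $569.29
Month 3: $569.29 +$6.26 interest = $575.55; pay $202.98 → $372.57
Month 4: $372.57 +$4.10 interest = $376.67; pay $202.98 → $173.69
Month 5: $173.69 +$1.91 interest = $175.60; pay $175.60 → $0.00

$175.60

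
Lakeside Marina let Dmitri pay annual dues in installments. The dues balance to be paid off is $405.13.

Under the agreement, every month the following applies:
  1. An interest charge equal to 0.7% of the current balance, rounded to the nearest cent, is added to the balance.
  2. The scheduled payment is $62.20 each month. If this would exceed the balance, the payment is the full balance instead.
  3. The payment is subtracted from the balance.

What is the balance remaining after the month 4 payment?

$165.17

Month 1: opening $405.13; interest $2.84 → $407.97; payment $62.20; balance $345.77
Month 2: opening $345.77; interest $2.42 → $348.19; payment $62.20; balance $285.99
Month 3: opening $285.99; interest $2.00 → $287.99; payment $62.20; balance $225.79
Month 4: opening $225.79; interest $1.58 → $227.37; payment $62.20; balance $165.17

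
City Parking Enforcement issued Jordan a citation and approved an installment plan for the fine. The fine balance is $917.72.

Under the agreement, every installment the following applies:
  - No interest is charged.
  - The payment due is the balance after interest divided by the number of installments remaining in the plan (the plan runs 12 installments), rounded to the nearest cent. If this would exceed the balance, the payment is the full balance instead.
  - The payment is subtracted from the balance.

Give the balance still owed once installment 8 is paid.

Installment 1: $917.72 − $76.48 → $841.24
Installment 2: $841.24 − $76.48 → $764.76
Installment 3: $764.76 − $76.48 → $688.28
Installment 4: $688.28 − $76.48 → $611.80
Installment 5: $611.80 − $76.48 → $535.32
Installment 6: $535.32 − $76.47 → $458.85
Installment 7: $458.85 − $76.48 → $382.37
Installment 8: $382.37 − $76.47 → $305.90

$305.90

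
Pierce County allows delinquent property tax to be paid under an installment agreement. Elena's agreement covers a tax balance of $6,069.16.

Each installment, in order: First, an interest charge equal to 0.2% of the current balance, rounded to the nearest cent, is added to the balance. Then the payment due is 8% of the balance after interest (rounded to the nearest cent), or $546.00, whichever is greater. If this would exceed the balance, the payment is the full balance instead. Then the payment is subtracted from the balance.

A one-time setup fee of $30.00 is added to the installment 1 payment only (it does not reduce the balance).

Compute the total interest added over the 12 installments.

$74.72

Installment 1: opening $6,069.16; interest $12.14 → $6,081.30; payment $546.00 (+ $30.00 fee); balance $5,535.30
Installment 2: opening $5,535.30; interest $11.07 → $5,546.37; payment $546.00; balance $5,000.37
Installment 3: opening $5,000.37; interest $10.00 → $5,010.37; payment $546.00; balance $4,464.37
Installment 4: opening $4,464.37; interest $8.93 → $4,473.30; payment $546.00; balance $3,927.30
Installment 5: opening $3,927.30; interest $7.85 → $3,935.15; payment $546.00; balance $3,389.15
Installment 6: opening $3,389.15; interest $6.78 → $3,395.93; payment $546.00; balance $2,849.93
Installment 7: opening $2,849.93; interest $5.70 → $2,855.63; payment $546.00; balance $2,309.63
Installment 8: opening $2,309.63; interest $4.62 → $2,314.25; payment $546.00; balance $1,768.25
Installment 9: opening $1,768.25; interest $3.54 → $1,771.79; payment $546.00; balance $1,225.79
Installment 10: opening $1,225.79; interest $2.45 → $1,228.24; payment $546.00; balance $682.24
Installment 11: opening $682.24; interest $1.36 → $683.60; payment $546.00; balance $137.60
Installment 12: opening $137.60; interest $0.28 → $137.88; payment $137.88; balance $0.00
Total interest: $12.14 + $11.07 + $10.00 + $8.93 + $7.85 + $6.78 + $5.70 + $4.62 + $3.54 + $2.45 + $1.36 + $0.28 = $74.72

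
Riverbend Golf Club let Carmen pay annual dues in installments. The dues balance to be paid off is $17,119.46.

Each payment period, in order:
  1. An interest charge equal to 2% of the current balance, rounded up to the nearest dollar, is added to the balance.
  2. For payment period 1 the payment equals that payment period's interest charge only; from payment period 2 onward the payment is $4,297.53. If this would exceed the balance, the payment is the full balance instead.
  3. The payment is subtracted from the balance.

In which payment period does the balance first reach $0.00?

# | Opening | Interest | Payment | End bal
1 | $17,119.46 | $343.00 | $343.00 | $17,119.46
2 | $17,119.46 | $343.00 | $4,297.53 | $13,164.93
3 | $13,164.93 | $264.00 | $4,297.53 | $9,131.40
4 | $9,131.40 | $183.00 | $4,297.53 | $5,016.87
5 | $5,016.87 | $101.00 | $4,297.53 | $820.34
6 | $820.34 | $17.00 | $837.34 | $0.00
Balance reaches $0.00 in payment period 6.

6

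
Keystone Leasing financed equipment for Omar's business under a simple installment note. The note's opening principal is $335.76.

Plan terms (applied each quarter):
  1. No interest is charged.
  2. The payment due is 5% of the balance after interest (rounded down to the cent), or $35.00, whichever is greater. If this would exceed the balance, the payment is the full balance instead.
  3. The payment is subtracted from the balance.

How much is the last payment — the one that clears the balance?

$20.76

# | Opening | Payment | End bal
1 | $335.76 | $35.00 | $300.76
2 | $300.76 | $35.00 | $265.76
3 | $265.76 | $35.00 | $230.76
4 | $230.76 | $35.00 | $195.76
5 | $195.76 | $35.00 | $160.76
6 | $160.76 | $35.00 | $125.76
7 | $125.76 | $35.00 | $90.76
8 | $90.76 | $35.00 | $55.76
9 | $55.76 | $35.00 | $20.76
10 | $20.76 | $20.76 | $0.00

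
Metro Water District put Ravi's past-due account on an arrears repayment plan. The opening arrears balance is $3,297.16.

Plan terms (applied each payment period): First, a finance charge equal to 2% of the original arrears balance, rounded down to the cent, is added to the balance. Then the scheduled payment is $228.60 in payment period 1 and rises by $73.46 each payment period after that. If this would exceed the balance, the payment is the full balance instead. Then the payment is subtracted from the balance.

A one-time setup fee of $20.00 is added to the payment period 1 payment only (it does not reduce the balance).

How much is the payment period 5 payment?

Payment period 1: opening $3,297.16; interest $65.94 → $3,363.10; payment $228.60 (+ $20.00 fee); balance $3,134.50
Payment period 2: opening $3,134.50; interest $65.94 → $3,200.44; payment $302.06; balance $2,898.38
Payment period 3: opening $2,898.38; interest $65.94 → $2,964.32; payment $375.52; balance $2,588.80
Payment period 4: opening $2,588.80; interest $65.94 → $2,654.74; payment $448.98; balance $2,205.76
Payment period 5: opening $2,205.76; interest $65.94 → $2,271.70; payment $522.44; balance $1,749.26

$522.44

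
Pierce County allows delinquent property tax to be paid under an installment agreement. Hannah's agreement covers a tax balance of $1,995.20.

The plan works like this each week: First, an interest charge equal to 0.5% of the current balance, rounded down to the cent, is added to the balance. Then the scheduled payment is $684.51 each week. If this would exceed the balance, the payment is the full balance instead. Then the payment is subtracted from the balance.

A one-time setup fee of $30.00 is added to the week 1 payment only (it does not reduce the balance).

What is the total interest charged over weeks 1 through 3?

Week 1: opening $1,995.20; interest $9.97 → $2,005.17; payment $684.51 (+ $30.00 fee); balance $1,320.66
Week 2: opening $1,320.66; interest $6.60 → $1,327.26; payment $684.51; balance $642.75
Week 3: opening $642.75; interest $3.21 → $645.96; payment $645.96; balance $0.00
Total interest: $9.97 + $6.60 + $3.21 = $19.78

$19.78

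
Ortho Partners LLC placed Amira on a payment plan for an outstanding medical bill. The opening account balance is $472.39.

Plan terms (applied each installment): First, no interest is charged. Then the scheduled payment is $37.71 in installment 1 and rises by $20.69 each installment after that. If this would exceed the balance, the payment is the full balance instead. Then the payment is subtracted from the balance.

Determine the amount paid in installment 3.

# | Opening | Payment | End bal
1 | $472.39 | $37.71 | $434.68
2 | $434.68 | $58.40 | $376.28
3 | $376.28 | $79.09 | $297.19

$79.09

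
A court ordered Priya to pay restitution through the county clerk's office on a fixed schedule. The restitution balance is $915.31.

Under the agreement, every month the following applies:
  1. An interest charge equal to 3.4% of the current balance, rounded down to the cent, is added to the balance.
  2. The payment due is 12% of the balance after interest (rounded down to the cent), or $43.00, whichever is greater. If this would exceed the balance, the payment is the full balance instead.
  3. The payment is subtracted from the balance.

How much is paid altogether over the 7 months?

$609.63

# | Opening | Interest | Payment | End bal
1 | $915.31 | $31.12 | $113.57 | $832.86
2 | $832.86 | $28.31 | $103.34 | $757.83
3 | $757.83 | $25.76 | $94.03 | $689.56
4 | $689.56 | $23.44 | $85.56 | $627.44
5 | $627.44 | $21.33 | $77.85 | $570.92
6 | $570.92 | $19.41 | $70.83 | $519.50
7 | $519.50 | $17.66 | $64.45 | $472.71
Total paid: $609.63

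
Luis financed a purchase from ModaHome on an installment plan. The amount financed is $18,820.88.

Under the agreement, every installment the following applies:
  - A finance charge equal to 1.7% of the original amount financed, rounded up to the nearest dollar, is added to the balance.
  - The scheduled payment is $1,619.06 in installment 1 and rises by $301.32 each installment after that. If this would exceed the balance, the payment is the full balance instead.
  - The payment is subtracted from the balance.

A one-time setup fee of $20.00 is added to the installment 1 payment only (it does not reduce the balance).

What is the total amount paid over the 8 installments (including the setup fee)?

$21,400.88

Installment 1: opening $18,820.88; interest $320.00 → $19,140.88; payment $1,619.06 (+ $20.00 fee); balance $17,521.82
Installment 2: opening $17,521.82; interest $320.00 → $17,841.82; payment $1,920.38; balance $15,921.44
Installment 3: opening $15,921.44; interest $320.00 → $16,241.44; payment $2,221.70; balance $14,019.74
Installment 4: opening $14,019.74; interest $320.00 → $14,339.74; payment $2,523.02; balance $11,816.72
Installment 5: opening $11,816.72; interest $320.00 → $12,136.72; payment $2,824.34; balance $9,312.38
Installment 6: opening $9,312.38; interest $320.00 → $9,632.38; payment $3,125.66; balance $6,506.72
Installment 7: opening $6,506.72; interest $320.00 → $6,826.72; payment $3,426.98; balance $3,399.74
Installment 8: opening $3,399.74; interest $320.00 → $3,719.74; payment $3,719.74; balance $0.00
Total paid: $21,400.88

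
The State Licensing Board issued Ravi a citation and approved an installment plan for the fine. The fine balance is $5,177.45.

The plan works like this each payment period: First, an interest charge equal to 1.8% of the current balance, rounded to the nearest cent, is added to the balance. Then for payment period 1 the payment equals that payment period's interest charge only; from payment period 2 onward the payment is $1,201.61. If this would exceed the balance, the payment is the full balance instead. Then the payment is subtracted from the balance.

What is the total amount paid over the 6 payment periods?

Payment period 1: opening $5,177.45; interest $93.19 → $5,270.64; payment $93.19; balance $5,177.45
Payment period 2: opening $5,177.45; interest $93.19 → $5,270.64; payment $1,201.61; balance $4,069.03
Payment period 3: opening $4,069.03; interest $73.24 → $4,142.27; payment $1,201.61; balance $2,940.66
Payment period 4: opening $2,940.66; interest $52.93 → $2,993.59; payment $1,201.61; balance $1,791.98
Payment period 5: opening $1,791.98; interest $32.26 → $1,824.24; payment $1,201.61; balance $622.63
Payment period 6: opening $622.63; interest $11.21 → $633.84; payment $633.84; balance $0.00
Total paid: $5,533.47

$5,533.47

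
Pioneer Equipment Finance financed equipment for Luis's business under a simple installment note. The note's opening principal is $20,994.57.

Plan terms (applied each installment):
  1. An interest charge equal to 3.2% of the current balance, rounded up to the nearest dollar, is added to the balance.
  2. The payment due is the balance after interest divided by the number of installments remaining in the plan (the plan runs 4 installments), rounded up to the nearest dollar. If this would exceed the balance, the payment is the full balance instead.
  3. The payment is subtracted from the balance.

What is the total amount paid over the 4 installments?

$22,729.57

Installment 1: opening $20,994.57; interest $672.00 → $21,666.57; payment $5,417.00; balance $16,249.57
Installment 2: opening $16,249.57; interest $520.00 → $16,769.57; payment $5,590.00; balance $11,179.57
Installment 3: opening $11,179.57; interest $358.00 → $11,537.57; payment $5,769.00; balance $5,768.57
Installment 4: opening $5,768.57; interest $185.00 → $5,953.57; payment $5,953.57; balance $0.00
Total paid: $22,729.57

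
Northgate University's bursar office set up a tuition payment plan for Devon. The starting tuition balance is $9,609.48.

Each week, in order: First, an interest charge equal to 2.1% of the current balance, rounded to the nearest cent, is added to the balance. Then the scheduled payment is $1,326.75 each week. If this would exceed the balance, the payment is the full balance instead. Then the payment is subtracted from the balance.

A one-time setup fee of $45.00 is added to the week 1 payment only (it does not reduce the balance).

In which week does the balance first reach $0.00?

Week 1: opening $9,609.48; interest $201.80 → $9,811.28; payment $1,326.75 (+ $45.00 fee); balance $8,484.53
Week 2: opening $8,484.53; interest $178.18 → $8,662.71; payment $1,326.75; balance $7,335.96
Week 3: opening $7,335.96; interest $154.06 → $7,490.02; payment $1,326.75; balance $6,163.27
Week 4: opening $6,163.27; interest $129.43 → $6,292.70; payment $1,326.75; balance $4,965.95
Week 5: opening $4,965.95; interest $104.28 → $5,070.23; payment $1,326.75; balance $3,743.48
Week 6: opening $3,743.48; interest $78.61 → $3,822.09; payment $1,326.75; balance $2,495.34
Week 7: opening $2,495.34; interest $52.40 → $2,547.74; payment $1,326.75; balance $1,220.99
Week 8: opening $1,220.99; interest $25.64 → $1,246.63; payment $1,246.63; balance $0.00
Balance reaches $0.00 in week 8.

8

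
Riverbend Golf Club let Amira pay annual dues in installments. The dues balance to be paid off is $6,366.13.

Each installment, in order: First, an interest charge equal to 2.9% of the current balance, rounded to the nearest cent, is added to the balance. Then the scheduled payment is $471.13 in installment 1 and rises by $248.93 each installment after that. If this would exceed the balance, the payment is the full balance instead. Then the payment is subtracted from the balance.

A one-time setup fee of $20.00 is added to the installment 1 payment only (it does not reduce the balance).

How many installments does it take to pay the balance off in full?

7

Installment 1: opening $6,366.13; interest $184.62 → $6,550.75; payment $471.13 (+ $20.00 fee); balance $6,079.62
Installment 2: opening $6,079.62; interest $176.31 → $6,255.93; payment $720.06; balance $5,535.87
Installment 3: opening $5,535.87; interest $160.54 → $5,696.41; payment $968.99; balance $4,727.42
Installment 4: opening $4,727.42; interest $137.10 → $4,864.52; payment $1,217.92; balance $3,646.60
Installment 5: opening $3,646.60; interest $105.75 → $3,752.35; payment $1,466.85; balance $2,285.50
Installment 6: opening $2,285.50; interest $66.28 → $2,351.78; payment $1,715.78; balance $636.00
Installment 7: opening $636.00; interest $18.44 → $654.44; payment $654.44; balance $0.00
Balance reaches $0.00 in installment 7.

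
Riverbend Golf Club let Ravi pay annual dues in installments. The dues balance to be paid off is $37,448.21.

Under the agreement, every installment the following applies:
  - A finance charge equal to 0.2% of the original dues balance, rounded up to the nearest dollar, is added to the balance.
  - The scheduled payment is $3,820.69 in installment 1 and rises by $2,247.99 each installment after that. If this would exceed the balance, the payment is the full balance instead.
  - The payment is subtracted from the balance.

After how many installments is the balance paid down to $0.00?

Installment 1: opening $37,448.21; interest $75.00 → $37,523.21; payment $3,820.69; balance $33,702.52
Installment 2: opening $33,702.52; interest $75.00 → $33,777.52; payment $6,068.68; balance $27,708.84
Installment 3: opening $27,708.84; interest $75.00 → $27,783.84; payment $8,316.67; balance $19,467.17
Installment 4: opening $19,467.17; interest $75.00 → $19,542.17; payment $10,564.66; balance $8,977.51
Installment 5: opening $8,977.51; interest $75.00 → $9,052.51; payment $9,052.51; balance $0.00
Balance reaches $0.00 in installment 5.

5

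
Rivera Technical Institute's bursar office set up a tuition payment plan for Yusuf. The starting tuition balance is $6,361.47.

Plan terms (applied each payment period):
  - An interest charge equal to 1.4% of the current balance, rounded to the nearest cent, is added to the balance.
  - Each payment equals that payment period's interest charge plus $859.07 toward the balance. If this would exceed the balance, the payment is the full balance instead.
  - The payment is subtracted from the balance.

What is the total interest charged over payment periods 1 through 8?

Payment period 1: opening $6,361.47; interest $89.06 → $6,450.53; payment $948.13; balance $5,502.40
Payment period 2: opening $5,502.40; interest $77.03 → $5,579.43; payment $936.10; balance $4,643.33
Payment period 3: opening $4,643.33; interest $65.01 → $4,708.34; payment $924.08; balance $3,784.26
Payment period 4: opening $3,784.26; interest $52.98 → $3,837.24; payment $912.05; balance $2,925.19
Payment period 5: opening $2,925.19; interest $40.95 → $2,966.14; payment $900.02; balance $2,066.12
Payment period 6: opening $2,066.12; interest $28.93 → $2,095.05; payment $888.00; balance $1,207.05
Payment period 7: opening $1,207.05; interest $16.90 → $1,223.95; payment $875.97; balance $347.98
Payment period 8: opening $347.98; interest $4.87 → $352.85; payment $352.85; balance $0.00
Total interest: $89.06 + $77.03 + $65.01 + $52.98 + $40.95 + $28.93 + $16.90 + $4.87 = $375.73

$375.73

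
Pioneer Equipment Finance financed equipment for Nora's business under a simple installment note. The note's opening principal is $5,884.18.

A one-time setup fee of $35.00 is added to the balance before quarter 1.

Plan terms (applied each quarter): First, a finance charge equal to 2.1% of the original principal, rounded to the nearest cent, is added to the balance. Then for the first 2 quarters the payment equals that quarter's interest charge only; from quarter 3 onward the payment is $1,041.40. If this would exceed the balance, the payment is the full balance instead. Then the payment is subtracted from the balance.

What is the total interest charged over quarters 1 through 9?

Quarter 1: $5,919.18 +$123.57 interest = $6,042.75; pay $123.57 → $5,919.18
Quarter 2: $5,919.18 +$123.57 interest = $6,042.75; pay $123.57 → $5,919.18
Quarter 3: $5,919.18 +$123.57 interest = $6,042.75; pay $1,041.40 → $5,001.35
Quarter 4: $5,001.35 +$123.57 interest = $5,124.92; pay $1,041.40 → $4,083.52
Quarter 5: $4,083.52 +$123.57 interest = $4,207.09; pay $1,041.40 → $3,165.69
Quarter 6: $3,165.69 +$123.57 interest = $3,289.26; pay $1,041.40 → $2,247.86
Quarter 7: $2,247.86 +$123.57 interest = $2,371.43; pay $1,041.40 → $1,330.03
Quarter 8: $1,330.03 +$123.57 interest = $1,453.60; pay $1,041.40 → $412.20
Quarter 9: $412.20 +$123.57 interest = $535.77; pay $535.77 → $0.00
Total interest: $123.57 + $123.57 + $123.57 + $123.57 + $123.57 + $123.57 + $123.57 + $123.57 + $123.57 = $1,112.13

$1,112.13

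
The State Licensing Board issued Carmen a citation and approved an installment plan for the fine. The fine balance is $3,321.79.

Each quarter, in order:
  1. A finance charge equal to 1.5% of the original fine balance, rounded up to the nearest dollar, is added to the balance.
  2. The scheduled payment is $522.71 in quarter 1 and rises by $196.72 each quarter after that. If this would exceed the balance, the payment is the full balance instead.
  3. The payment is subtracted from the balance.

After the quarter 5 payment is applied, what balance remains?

$0.00

Quarter 1: opening $3,321.79; interest $50.00 → $3,371.79; payment $522.71; balance $2,849.08
Quarter 2: opening $2,849.08; interest $50.00 → $2,899.08; payment $719.43; balance $2,179.65
Quarter 3: opening $2,179.65; interest $50.00 → $2,229.65; payment $916.15; balance $1,313.50
Quarter 4: opening $1,313.50; interest $50.00 → $1,363.50; payment $1,112.87; balance $250.63
Quarter 5: opening $250.63; interest $50.00 → $300.63; payment $300.63; balance $0.00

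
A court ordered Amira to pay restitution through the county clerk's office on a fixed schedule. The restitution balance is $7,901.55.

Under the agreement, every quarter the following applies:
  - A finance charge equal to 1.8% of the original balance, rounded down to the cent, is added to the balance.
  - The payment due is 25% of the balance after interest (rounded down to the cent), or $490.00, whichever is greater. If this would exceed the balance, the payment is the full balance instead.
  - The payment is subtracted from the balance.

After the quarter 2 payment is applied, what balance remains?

$4,631.29

Quarter 1: $7,901.55 +$142.22 interest = $8,043.77; pay $2,010.94 → $6,032.83
Quarter 2: $6,032.83 +$142.22 interest = $6,175.05; pay $1,543.76 → $4,631.29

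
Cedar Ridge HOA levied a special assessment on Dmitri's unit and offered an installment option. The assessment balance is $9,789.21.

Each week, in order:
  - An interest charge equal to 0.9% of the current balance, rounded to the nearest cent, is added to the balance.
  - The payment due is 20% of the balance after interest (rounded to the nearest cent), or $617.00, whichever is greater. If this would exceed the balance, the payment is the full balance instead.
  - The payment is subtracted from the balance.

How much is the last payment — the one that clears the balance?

Week 1: opening $9,789.21; interest $88.10 → $9,877.31; payment $1,975.46; balance $7,901.85
Week 2: opening $7,901.85; interest $71.12 → $7,972.97; payment $1,594.59; balance $6,378.38
Week 3: opening $6,378.38; interest $57.41 → $6,435.79; payment $1,287.16; balance $5,148.63
Week 4: opening $5,148.63; interest $46.34 → $5,194.97; payment $1,038.99; balance $4,155.98
Week 5: opening $4,155.98; interest $37.40 → $4,193.38; payment $838.68; balance $3,354.70
Week 6: opening $3,354.70; interest $30.19 → $3,384.89; payment $676.98; balance $2,707.91
Week 7: opening $2,707.91; interest $24.37 → $2,732.28; payment $617.00; balance $2,115.28
Week 8: opening $2,115.28; interest $19.04 → $2,134.32; payment $617.00; balance $1,517.32
Week 9: opening $1,517.32; interest $13.66 → $1,530.98; payment $617.00; balance $913.98
Week 10: opening $913.98; interest $8.23 → $922.21; payment $617.00; balance $305.21
Week 11: opening $305.21; interest $2.75 → $307.96; payment $307.96; balance $0.00

$307.96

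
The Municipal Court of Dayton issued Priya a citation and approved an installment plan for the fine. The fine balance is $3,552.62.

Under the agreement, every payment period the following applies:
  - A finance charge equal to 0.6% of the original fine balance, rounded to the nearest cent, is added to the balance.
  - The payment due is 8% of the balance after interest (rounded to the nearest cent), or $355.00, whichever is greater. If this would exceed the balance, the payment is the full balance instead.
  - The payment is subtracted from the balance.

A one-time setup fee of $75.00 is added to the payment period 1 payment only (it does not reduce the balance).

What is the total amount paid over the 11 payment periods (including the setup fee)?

$3,862.14

# | Opening | Interest | Payment | Fee | End bal
1 | $3,552.62 | $21.32 | $355.00 | $75.00 | $3,218.94
2 | $3,218.94 | $21.32 | $355.00 | — | $2,885.26
3 | $2,885.26 | $21.32 | $355.00 | — | $2,551.58
4 | $2,551.58 | $21.32 | $355.00 | — | $2,217.90
5 | $2,217.90 | $21.32 | $355.00 | — | $1,884.22
6 | $1,884.22 | $21.32 | $355.00 | — | $1,550.54
7 | $1,550.54 | $21.32 | $355.00 | — | $1,216.86
8 | $1,216.86 | $21.32 | $355.00 | — | $883.18
9 | $883.18 | $21.32 | $355.00 | — | $549.50
10 | $549.50 | $21.32 | $355.00 | — | $215.82
11 | $215.82 | $21.32 | $237.14 | — | $0.00
Total paid: $3,862.14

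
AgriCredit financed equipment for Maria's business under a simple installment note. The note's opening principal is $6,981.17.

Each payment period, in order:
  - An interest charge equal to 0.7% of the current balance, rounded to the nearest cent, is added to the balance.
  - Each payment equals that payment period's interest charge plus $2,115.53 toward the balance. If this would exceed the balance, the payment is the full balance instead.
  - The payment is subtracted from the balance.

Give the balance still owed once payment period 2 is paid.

$2,750.11

Payment period 1: $6,981.17 +$48.87 interest = $7,030.04; pay $2,164.40 → $4,865.64
Payment period 2: $4,865.64 +$34.06 interest = $4,899.70; pay $2,149.59 → $2,750.11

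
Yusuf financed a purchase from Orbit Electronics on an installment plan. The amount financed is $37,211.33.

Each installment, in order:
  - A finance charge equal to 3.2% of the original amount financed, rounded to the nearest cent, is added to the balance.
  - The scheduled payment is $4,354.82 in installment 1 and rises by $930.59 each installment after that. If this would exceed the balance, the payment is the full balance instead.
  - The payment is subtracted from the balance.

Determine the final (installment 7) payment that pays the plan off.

$5,458.88

Installment 1: opening $37,211.33; interest $1,190.76 → $38,402.09; payment $4,354.82; balance $34,047.27
Installment 2: opening $34,047.27; interest $1,190.76 → $35,238.03; payment $5,285.41; balance $29,952.62
Installment 3: opening $29,952.62; interest $1,190.76 → $31,143.38; payment $6,216.00; balance $24,927.38
Installment 4: opening $24,927.38; interest $1,190.76 → $26,118.14; payment $7,146.59; balance $18,971.55
Installment 5: opening $18,971.55; interest $1,190.76 → $20,162.31; payment $8,077.18; balance $12,085.13
Installment 6: opening $12,085.13; interest $1,190.76 → $13,275.89; payment $9,007.77; balance $4,268.12
Installment 7: opening $4,268.12; interest $1,190.76 → $5,458.88; payment $5,458.88; balance $0.00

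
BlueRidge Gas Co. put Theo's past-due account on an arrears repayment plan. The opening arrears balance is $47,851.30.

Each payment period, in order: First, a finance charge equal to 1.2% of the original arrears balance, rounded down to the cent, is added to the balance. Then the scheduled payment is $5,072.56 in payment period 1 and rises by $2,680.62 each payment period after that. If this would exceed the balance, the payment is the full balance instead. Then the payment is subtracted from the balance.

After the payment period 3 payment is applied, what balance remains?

$26,314.39

Payment period 1: opening $47,851.30; interest $574.21 → $48,425.51; payment $5,072.56; balance $43,352.95
Payment period 2: opening $43,352.95; interest $574.21 → $43,927.16; payment $7,753.18; balance $36,173.98
Payment period 3: opening $36,173.98; interest $574.21 → $36,748.19; payment $10,433.80; balance $26,314.39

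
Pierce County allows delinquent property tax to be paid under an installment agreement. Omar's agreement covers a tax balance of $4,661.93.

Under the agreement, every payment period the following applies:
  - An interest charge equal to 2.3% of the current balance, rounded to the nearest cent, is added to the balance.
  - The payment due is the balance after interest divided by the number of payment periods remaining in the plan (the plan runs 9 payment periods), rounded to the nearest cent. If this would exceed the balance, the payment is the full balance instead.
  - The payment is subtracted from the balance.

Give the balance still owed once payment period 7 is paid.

$1,214.74

Payment period 1: $4,661.93 +$107.22 interest = $4,769.15; pay $529.91 → $4,239.24
Payment period 2: $4,239.24 +$97.50 interest = $4,336.74; pay $542.09 → $3,794.65
Payment period 3: $3,794.65 +$87.28 interest = $3,881.93; pay $554.56 → $3,327.37
Payment period 4: $3,327.37 +$76.53 interest = $3,403.90; pay $567.32 → $2,836.58
Payment period 5: $2,836.58 +$65.24 interest = $2,901.82; pay $580.36 → $2,321.46
Payment period 6: $2,321.46 +$53.39 interest = $2,374.85; pay $593.71 → $1,781.14
Payment period 7: $1,781.14 +$40.97 interest = $1,822.11; pay $607.37 → $1,214.74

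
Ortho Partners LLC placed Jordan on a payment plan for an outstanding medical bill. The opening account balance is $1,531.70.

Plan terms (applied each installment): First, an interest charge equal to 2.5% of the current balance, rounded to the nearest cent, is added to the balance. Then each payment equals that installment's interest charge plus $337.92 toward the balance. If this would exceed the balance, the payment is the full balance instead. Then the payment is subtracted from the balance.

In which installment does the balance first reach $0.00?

# | Opening | Interest | Payment | End bal
1 | $1,531.70 | $38.29 | $376.21 | $1,193.78
2 | $1,193.78 | $29.84 | $367.76 | $855.86
3 | $855.86 | $21.40 | $359.32 | $517.94
4 | $517.94 | $12.95 | $350.87 | $180.02
5 | $180.02 | $4.50 | $184.52 | $0.00
Balance reaches $0.00 in installment 5.

5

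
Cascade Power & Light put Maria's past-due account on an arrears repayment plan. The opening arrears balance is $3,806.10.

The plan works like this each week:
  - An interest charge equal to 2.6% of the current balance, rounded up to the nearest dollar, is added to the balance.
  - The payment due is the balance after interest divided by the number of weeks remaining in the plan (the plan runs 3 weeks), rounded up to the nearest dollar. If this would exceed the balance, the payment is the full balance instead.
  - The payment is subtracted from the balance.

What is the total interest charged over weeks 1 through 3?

$202.00

Week 1: opening $3,806.10; interest $99.00 → $3,905.10; payment $1,302.00; balance $2,603.10
Week 2: opening $2,603.10; interest $68.00 → $2,671.10; payment $1,336.00; balance $1,335.10
Week 3: opening $1,335.10; interest $35.00 → $1,370.10; payment $1,370.10; balance $0.00
Total interest: $99.00 + $68.00 + $35.00 = $202.00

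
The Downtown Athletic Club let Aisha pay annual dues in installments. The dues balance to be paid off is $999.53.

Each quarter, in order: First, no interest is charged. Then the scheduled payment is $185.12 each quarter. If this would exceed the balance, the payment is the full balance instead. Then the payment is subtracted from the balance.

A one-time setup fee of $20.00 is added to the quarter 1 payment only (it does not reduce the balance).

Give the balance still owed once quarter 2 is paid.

$629.29

# | Opening | Payment | Fee | End bal
1 | $999.53 | $185.12 | $20.00 | $814.41
2 | $814.41 | $185.12 | — | $629.29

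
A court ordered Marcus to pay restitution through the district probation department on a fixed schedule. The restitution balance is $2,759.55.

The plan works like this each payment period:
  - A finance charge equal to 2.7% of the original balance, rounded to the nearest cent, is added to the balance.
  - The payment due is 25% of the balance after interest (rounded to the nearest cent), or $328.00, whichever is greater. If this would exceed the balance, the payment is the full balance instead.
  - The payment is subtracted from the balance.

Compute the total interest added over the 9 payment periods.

$670.59

Payment period 1: $2,759.55 +$74.51 interest = $2,834.06; pay $708.52 → $2,125.54
Payment period 2: $2,125.54 +$74.51 interest = $2,200.05; pay $550.01 → $1,650.04
Payment period 3: $1,650.04 +$74.51 interest = $1,724.55; pay $431.14 → $1,293.41
Payment period 4: $1,293.41 +$74.51 interest = $1,367.92; pay $341.98 → $1,025.94
Payment period 5: $1,025.94 +$74.51 interest = $1,100.45; pay $328.00 → $772.45
Payment period 6: $772.45 +$74.51 interest = $846.96; pay $328.00 → $518.96
Payment period 7: $518.96 +$74.51 interest = $593.47; pay $328.00 → $265.47
Payment period 8: $265.47 +$74.51 interest = $339.98; pay $328.00 → $11.98
Payment period 9: $11.98 +$74.51 interest = $86.49; pay $86.49 → $0.00
Total interest: $74.51 + $74.51 + $74.51 + $74.51 + $74.51 + $74.51 + $74.51 + $74.51 + $74.51 = $670.59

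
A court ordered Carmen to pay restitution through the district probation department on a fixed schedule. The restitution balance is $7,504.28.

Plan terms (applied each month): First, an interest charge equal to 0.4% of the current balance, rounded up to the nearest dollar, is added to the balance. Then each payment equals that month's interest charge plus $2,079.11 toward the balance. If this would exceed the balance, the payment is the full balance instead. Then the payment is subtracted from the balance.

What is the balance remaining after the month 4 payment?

$0.00

Month 1: $7,504.28 +$31.00 interest = $7,535.28; pay $2,110.11 → $5,425.17
Month 2: $5,425.17 +$22.00 interest = $5,447.17; pay $2,101.11 → $3,346.06
Month 3: $3,346.06 +$14.00 interest = $3,360.06; pay $2,093.11 → $1,266.95
Month 4: $1,266.95 +$6.00 interest = $1,272.95; pay $1,272.95 → $0.00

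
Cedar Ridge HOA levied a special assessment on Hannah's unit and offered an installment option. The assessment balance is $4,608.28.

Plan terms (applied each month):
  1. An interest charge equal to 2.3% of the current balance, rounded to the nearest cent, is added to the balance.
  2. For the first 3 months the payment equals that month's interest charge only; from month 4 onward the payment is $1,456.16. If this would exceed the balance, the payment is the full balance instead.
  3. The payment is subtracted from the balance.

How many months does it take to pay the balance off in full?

# | Opening | Interest | Payment | End bal
1 | $4,608.28 | $105.99 | $105.99 | $4,608.28
2 | $4,608.28 | $105.99 | $105.99 | $4,608.28
3 | $4,608.28 | $105.99 | $105.99 | $4,608.28
4 | $4,608.28 | $105.99 | $1,456.16 | $3,258.11
5 | $3,258.11 | $74.94 | $1,456.16 | $1,876.89
6 | $1,876.89 | $43.17 | $1,456.16 | $463.90
7 | $463.90 | $10.67 | $474.57 | $0.00
Balance reaches $0.00 in month 7.

7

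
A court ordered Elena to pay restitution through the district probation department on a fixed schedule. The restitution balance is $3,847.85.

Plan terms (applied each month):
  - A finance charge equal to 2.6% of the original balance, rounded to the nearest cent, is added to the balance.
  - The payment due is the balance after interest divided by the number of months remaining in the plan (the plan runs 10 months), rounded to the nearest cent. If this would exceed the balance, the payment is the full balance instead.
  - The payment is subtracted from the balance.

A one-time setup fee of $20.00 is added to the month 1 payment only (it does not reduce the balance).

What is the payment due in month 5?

Month 1: $3,847.85 +$100.04 interest = $3,947.89; pay $394.79 (+ $20.00 fee) → $3,553.10
Month 2: $3,553.10 +$100.04 interest = $3,653.14; pay $405.90 → $3,247.24
Month 3: $3,247.24 +$100.04 interest = $3,347.28; pay $418.41 → $2,928.87
Month 4: $2,928.87 +$100.04 interest = $3,028.91; pay $432.70 → $2,596.21
Month 5: $2,596.21 +$100.04 interest = $2,696.25; pay $449.38 → $2,246.87

$449.38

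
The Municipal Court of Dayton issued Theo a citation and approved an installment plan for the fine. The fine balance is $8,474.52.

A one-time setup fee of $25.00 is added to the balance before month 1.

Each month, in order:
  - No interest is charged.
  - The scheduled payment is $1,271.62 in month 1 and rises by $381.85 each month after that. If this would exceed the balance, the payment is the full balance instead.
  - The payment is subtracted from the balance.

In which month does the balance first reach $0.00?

5

Month 1: $8,499.52 − $1,271.62 → $7,227.90
Month 2: $7,227.90 − $1,653.47 → $5,574.43
Month 3: $5,574.43 − $2,035.32 → $3,539.11
Month 4: $3,539.11 − $2,417.17 → $1,121.94
Month 5: $1,121.94 − $1,121.94 → $0.00
Balance reaches $0.00 in month 5.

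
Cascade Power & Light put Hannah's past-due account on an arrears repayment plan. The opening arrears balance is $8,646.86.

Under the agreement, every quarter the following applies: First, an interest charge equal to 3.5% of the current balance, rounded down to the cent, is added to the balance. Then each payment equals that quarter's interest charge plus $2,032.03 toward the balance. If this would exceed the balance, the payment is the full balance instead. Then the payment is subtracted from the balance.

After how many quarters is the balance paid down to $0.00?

Quarter 1: $8,646.86 +$302.64 interest = $8,949.50; pay $2,334.67 → $6,614.83
Quarter 2: $6,614.83 +$231.51 interest = $6,846.34; pay $2,263.54 → $4,582.80
Quarter 3: $4,582.80 +$160.39 interest = $4,743.19; pay $2,192.42 → $2,550.77
Quarter 4: $2,550.77 +$89.27 interest = $2,640.04; pay $2,121.30 → $518.74
Quarter 5: $518.74 +$18.15 interest = $536.89; pay $536.89 → $0.00
Balance reaches $0.00 in quarter 5.

5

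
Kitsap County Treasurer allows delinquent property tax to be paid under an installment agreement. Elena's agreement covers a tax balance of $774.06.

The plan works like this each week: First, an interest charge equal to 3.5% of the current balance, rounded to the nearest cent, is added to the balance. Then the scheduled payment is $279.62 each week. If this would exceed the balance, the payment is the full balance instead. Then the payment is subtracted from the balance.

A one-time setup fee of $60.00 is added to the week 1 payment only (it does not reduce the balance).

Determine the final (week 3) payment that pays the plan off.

# | Opening | Interest | Payment | Fee | End bal
1 | $774.06 | $27.09 | $279.62 | $60.00 | $521.53
2 | $521.53 | $18.25 | $279.62 | — | $260.16
3 | $260.16 | $9.11 | $269.27 | — | $0.00

$269.27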